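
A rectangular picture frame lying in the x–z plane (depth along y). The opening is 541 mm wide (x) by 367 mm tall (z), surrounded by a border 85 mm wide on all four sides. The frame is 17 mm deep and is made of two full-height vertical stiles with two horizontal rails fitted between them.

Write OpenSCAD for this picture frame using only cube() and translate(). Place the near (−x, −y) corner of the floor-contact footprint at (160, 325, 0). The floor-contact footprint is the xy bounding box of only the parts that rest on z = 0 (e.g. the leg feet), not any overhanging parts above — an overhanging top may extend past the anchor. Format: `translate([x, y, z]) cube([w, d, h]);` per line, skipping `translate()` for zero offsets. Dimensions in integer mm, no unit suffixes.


translate([160, 325, 0]) cube([85, 17, 537]);
translate([786, 325, 0]) cube([85, 17, 537]);
translate([245, 325, 0]) cube([541, 17, 85]);
translate([245, 325, 452]) cube([541, 17, 85]);


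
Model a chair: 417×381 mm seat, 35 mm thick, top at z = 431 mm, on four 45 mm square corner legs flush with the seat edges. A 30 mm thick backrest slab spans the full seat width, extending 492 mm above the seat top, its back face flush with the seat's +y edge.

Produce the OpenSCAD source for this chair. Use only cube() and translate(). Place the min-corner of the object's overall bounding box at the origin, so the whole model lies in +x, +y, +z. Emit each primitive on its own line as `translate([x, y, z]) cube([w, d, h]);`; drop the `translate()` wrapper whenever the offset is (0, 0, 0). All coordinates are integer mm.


// leg_h = 431 - 35 = 396
translate([0, 0, 396]) cube([417, 381, 35]);
cube([45, 45, 396]);
translate([372, 0, 0]) cube([45, 45, 396]);
translate([0, 336, 0]) cube([45, 45, 396]);
translate([372, 336, 0]) cube([45, 45, 396]);
translate([0, 351, 431]) cube([417, 30, 492]);


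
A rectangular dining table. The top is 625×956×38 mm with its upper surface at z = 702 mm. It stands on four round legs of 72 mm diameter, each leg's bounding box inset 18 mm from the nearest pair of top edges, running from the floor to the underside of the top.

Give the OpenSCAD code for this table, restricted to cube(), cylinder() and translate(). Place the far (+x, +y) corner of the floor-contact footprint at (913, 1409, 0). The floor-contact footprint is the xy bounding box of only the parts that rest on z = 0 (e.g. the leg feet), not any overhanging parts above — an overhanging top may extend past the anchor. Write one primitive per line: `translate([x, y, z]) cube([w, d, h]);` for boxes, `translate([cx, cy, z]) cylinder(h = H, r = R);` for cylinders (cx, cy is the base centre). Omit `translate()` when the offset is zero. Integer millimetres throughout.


translate([306, 471, 664]) cube([625, 956, 38]);
translate([360, 525, 0]) cylinder(h = 664, r = 36);
translate([877, 525, 0]) cylinder(h = 664, r = 36);
translate([360, 1373, 0]) cylinder(h = 664, r = 36);
translate([877, 1373, 0]) cylinder(h = 664, r = 36);


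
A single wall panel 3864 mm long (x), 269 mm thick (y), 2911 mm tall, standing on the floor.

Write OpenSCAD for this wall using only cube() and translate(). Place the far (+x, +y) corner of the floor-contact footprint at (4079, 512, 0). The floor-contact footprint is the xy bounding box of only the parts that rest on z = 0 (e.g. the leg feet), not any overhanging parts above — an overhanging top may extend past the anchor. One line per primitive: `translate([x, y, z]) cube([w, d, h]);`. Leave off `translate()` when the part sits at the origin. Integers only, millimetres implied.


translate([215, 243, 0]) cube([3864, 269, 2911]);


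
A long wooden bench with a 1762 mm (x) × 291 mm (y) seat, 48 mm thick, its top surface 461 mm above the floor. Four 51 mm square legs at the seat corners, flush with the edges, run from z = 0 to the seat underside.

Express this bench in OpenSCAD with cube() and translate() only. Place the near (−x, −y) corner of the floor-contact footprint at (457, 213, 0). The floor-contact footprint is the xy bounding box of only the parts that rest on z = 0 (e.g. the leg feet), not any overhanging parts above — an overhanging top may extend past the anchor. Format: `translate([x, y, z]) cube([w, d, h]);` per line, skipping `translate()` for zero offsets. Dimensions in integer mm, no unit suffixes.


translate([457, 213, 413]) cube([1762, 291, 48]);
translate([457, 213, 0]) cube([51, 51, 413]);
translate([457, 453, 0]) cube([51, 51, 413]);
translate([2168, 213, 0]) cube([51, 51, 413]);
translate([2168, 453, 0]) cube([51, 51, 413]);


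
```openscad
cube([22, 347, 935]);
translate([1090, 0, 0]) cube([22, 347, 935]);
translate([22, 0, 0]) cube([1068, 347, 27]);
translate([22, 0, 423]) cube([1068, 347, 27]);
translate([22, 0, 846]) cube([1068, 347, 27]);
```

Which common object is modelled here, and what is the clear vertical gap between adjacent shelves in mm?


A bookshelf. The clear shelf gap is 396 mm.

Two tall side panels with 3 horizontal boards between them — a bookshelf. The first two shelf undersides are at z = 0 and z = 423; with shelf thickness 27, the clear gap is 423 − 0 − 27 = 396 mm.


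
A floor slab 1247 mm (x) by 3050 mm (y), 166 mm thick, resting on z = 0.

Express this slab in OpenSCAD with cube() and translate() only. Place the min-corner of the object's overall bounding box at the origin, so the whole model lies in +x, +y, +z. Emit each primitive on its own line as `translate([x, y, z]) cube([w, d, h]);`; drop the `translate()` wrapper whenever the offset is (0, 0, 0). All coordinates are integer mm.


cube([1247, 3050, 166]);


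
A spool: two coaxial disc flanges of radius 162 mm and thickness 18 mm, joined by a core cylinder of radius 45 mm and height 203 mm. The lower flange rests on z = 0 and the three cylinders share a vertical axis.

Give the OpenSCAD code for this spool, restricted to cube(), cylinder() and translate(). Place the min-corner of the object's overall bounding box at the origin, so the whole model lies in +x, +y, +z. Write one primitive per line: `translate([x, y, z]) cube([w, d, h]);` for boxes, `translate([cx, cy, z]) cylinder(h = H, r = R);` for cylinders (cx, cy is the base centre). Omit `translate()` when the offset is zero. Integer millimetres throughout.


translate([162, 162, 0]) cylinder(h = 18, r = 162);
translate([162, 162, 18]) cylinder(h = 203, r = 45);
translate([162, 162, 221]) cylinder(h = 18, r = 162);


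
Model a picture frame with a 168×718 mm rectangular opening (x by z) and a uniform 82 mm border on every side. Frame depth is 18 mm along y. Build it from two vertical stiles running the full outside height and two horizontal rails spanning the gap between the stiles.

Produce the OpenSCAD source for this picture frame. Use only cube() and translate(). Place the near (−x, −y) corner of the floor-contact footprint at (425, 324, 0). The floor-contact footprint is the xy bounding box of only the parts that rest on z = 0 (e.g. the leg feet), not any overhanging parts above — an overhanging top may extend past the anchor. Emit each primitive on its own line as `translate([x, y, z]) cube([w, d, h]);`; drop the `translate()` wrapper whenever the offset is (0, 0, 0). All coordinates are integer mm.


translate([425, 324, 0]) cube([82, 18, 882]);
translate([675, 324, 0]) cube([82, 18, 882]);
translate([507, 324, 0]) cube([168, 18, 82]);
translate([507, 324, 800]) cube([168, 18, 82]);


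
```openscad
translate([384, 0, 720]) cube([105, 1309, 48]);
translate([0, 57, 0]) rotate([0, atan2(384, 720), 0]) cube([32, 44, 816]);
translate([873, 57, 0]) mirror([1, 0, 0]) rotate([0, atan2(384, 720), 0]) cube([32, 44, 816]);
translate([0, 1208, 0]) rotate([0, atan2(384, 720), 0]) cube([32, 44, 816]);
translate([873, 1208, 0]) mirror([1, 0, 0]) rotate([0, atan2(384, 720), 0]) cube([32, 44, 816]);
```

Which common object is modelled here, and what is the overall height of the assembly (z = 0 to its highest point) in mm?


A sawhorse. The overall height is 768 mm.

A beam across two mirrored pairs of raked legs — a sawhorse. The beam's underside is at z = 720 (matching the legs' vertical rise in atan2(384, 720)) and the beam is 48 mm tall, so its top is at 720 + 48 = 768 mm. The raked legs top out at the beam's underside, so that is the highest point.


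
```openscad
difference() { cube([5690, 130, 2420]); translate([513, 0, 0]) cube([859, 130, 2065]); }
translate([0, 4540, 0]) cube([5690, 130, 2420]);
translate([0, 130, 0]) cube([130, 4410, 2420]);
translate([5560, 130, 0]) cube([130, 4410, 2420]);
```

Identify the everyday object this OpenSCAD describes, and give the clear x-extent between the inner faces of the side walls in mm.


A single room. The interior width is 5430 mm.

Four walls enclosing a rectangle with a door in the front wall — a room. Outside width 5690 minus two 130 mm walls gives 5430 mm.


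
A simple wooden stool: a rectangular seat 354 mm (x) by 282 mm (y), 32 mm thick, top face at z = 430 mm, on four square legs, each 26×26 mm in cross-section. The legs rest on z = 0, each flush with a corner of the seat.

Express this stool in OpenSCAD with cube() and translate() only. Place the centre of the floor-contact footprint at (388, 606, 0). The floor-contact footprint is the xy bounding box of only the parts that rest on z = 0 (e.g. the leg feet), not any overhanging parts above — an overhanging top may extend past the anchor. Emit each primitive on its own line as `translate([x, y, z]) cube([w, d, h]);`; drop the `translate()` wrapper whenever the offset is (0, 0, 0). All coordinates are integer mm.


// leg_h = 430 - 32 = 398
translate([211, 465, 398]) cube([354, 282, 32]);
translate([211, 465, 0]) cube([26, 26, 398]);
translate([539, 465, 0]) cube([26, 26, 398]);
translate([211, 721, 0]) cube([26, 26, 398]);
translate([539, 721, 0]) cube([26, 26, 398]);


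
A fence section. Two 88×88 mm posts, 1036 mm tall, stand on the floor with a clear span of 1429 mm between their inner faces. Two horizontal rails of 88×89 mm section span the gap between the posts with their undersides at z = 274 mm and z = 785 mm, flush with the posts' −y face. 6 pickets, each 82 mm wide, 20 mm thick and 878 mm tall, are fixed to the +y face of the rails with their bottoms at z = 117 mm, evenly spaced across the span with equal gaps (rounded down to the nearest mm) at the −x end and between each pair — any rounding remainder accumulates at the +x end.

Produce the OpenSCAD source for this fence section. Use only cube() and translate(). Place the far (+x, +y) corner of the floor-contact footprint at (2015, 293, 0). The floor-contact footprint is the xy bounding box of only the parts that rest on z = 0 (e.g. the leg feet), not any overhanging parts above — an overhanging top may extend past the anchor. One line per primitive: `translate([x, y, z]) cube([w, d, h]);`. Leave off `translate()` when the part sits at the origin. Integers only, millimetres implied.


translate([410, 205, 0]) cube([88, 88, 1036]);
translate([1927, 205, 0]) cube([88, 88, 1036]);
translate([498, 205, 274]) cube([1429, 88, 89]);
translate([498, 205, 785]) cube([1429, 88, 89]);
translate([631, 293, 117]) cube([82, 20, 878]);
translate([846, 293, 117]) cube([82, 20, 878]);
translate([1061, 293, 117]) cube([82, 20, 878]);
translate([1276, 293, 117]) cube([82, 20, 878]);
translate([1491, 293, 117]) cube([82, 20, 878]);
translate([1706, 293, 117]) cube([82, 20, 878]);


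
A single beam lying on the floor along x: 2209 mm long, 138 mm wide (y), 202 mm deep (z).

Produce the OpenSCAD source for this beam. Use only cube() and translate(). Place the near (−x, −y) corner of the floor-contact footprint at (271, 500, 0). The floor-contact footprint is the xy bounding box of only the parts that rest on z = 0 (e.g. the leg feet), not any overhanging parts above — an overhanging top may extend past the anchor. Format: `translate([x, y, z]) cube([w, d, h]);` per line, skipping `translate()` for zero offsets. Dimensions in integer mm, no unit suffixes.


translate([271, 500, 0]) cube([2209, 138, 202]);


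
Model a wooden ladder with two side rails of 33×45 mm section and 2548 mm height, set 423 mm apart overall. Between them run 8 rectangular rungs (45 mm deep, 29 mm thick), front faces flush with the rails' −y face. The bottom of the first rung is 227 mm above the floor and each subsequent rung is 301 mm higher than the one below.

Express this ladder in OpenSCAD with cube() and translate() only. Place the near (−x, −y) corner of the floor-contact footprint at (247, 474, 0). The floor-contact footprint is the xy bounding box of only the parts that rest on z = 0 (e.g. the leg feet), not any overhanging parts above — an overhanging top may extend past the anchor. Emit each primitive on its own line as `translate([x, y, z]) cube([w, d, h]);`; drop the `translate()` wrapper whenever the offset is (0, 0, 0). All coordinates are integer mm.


translate([247, 474, 0]) cube([33, 45, 2548]);
translate([637, 474, 0]) cube([33, 45, 2548]);
translate([280, 474, 227]) cube([357, 45, 29]);
translate([280, 474, 528]) cube([357, 45, 29]);
translate([280, 474, 829]) cube([357, 45, 29]);
translate([280, 474, 1130]) cube([357, 45, 29]);
translate([280, 474, 1431]) cube([357, 45, 29]);
translate([280, 474, 1732]) cube([357, 45, 29]);
translate([280, 474, 2033]) cube([357, 45, 29]);
translate([280, 474, 2334]) cube([357, 45, 29]);


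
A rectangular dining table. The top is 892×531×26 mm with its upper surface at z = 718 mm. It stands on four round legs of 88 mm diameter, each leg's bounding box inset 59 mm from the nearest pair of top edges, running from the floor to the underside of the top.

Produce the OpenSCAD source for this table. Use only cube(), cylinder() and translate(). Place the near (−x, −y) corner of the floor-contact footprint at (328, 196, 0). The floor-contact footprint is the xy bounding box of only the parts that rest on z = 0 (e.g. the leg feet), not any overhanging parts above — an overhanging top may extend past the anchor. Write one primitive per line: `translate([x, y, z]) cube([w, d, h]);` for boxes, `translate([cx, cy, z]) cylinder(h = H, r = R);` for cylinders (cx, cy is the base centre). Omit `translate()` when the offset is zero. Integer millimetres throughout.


translate([269, 137, 692]) cube([892, 531, 26]);
translate([372, 240, 0]) cylinder(h = 692, r = 44);
translate([1058, 240, 0]) cylinder(h = 692, r = 44);
translate([372, 565, 0]) cylinder(h = 692, r = 44);
translate([1058, 565, 0]) cylinder(h = 692, r = 44);


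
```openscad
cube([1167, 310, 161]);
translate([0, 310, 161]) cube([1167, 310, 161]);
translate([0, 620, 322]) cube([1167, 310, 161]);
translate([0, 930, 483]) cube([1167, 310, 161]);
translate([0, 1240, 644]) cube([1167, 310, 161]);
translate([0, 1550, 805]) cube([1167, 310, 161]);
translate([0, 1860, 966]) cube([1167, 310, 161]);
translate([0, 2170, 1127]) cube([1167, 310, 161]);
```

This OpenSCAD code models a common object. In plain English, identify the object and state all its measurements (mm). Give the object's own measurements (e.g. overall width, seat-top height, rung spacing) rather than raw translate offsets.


A straight staircase of 8 solid steps. Each step is 1167 mm wide (x), 310 mm deep (y, the going) and 161 mm tall (the rise). The first step rests on the floor; each subsequent step sits one going further in +y and one rise higher in +z, directly behind and above the previous step with no overlap.


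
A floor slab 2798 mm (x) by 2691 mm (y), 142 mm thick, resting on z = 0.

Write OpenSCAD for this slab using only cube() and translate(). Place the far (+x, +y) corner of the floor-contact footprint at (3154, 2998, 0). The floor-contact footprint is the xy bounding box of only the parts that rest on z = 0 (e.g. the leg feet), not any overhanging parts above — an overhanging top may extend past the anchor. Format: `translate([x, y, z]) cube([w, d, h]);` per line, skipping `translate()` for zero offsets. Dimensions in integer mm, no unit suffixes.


translate([356, 307, 0]) cube([2798, 2691, 142]);


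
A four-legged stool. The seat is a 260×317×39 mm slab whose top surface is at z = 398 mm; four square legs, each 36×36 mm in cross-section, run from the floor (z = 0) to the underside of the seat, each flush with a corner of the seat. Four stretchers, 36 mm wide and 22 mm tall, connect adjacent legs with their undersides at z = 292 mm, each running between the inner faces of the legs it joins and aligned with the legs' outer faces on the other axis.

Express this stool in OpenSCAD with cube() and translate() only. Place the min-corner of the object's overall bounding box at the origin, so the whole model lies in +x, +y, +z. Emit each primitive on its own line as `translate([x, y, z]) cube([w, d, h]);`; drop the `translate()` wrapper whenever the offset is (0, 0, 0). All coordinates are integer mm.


translate([0, 0, 359]) cube([260, 317, 39]);
cube([36, 36, 359]);
translate([224, 0, 0]) cube([36, 36, 359]);
translate([0, 281, 0]) cube([36, 36, 359]);
translate([224, 281, 0]) cube([36, 36, 359]);
translate([36, 0, 292]) cube([188, 36, 22]);
translate([36, 281, 292]) cube([188, 36, 22]);
translate([0, 36, 292]) cube([36, 245, 22]);
translate([224, 36, 292]) cube([36, 245, 22]);


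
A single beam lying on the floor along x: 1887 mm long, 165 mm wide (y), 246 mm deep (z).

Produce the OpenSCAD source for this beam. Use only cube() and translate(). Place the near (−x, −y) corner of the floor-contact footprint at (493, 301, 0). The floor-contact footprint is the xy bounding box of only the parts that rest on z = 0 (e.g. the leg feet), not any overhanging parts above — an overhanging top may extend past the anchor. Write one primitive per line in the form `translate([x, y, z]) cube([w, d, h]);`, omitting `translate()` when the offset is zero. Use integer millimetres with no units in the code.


translate([493, 301, 0]) cube([1887, 165, 246]);


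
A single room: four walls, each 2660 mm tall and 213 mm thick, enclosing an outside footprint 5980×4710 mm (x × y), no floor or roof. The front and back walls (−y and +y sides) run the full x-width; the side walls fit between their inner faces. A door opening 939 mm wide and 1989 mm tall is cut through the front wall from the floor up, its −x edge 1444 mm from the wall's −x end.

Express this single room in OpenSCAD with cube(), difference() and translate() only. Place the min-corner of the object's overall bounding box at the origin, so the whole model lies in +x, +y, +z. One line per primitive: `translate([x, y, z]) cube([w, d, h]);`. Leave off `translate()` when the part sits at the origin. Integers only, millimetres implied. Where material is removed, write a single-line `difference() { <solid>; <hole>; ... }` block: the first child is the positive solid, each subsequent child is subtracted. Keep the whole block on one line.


difference() { cube([5980, 213, 2660]); translate([1444, 0, 0]) cube([939, 213, 1989]); }
translate([0, 4497, 0]) cube([5980, 213, 2660]);
translate([0, 213, 0]) cube([213, 4284, 2660]);
translate([5767, 213, 0]) cube([213, 4284, 2660]);


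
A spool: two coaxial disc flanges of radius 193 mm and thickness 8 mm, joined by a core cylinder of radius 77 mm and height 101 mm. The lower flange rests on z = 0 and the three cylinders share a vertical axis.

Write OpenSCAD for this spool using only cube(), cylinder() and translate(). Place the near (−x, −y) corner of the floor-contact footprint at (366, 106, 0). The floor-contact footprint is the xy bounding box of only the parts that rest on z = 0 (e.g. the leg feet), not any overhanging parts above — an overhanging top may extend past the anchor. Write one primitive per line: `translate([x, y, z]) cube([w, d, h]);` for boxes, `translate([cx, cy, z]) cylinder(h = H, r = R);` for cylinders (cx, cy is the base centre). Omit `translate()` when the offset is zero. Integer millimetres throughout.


translate([559, 299, 0]) cylinder(h = 8, r = 193);
translate([559, 299, 8]) cylinder(h = 101, r = 77);
translate([559, 299, 109]) cylinder(h = 8, r = 193);


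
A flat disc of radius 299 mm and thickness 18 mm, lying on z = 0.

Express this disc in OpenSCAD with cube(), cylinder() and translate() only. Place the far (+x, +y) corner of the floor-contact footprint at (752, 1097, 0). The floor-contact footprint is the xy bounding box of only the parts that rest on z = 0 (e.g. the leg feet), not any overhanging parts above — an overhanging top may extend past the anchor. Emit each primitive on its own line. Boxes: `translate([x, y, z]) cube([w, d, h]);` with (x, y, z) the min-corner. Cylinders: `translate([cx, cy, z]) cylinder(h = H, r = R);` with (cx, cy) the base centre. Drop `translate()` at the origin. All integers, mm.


translate([453, 798, 0]) cylinder(h = 18, r = 299);


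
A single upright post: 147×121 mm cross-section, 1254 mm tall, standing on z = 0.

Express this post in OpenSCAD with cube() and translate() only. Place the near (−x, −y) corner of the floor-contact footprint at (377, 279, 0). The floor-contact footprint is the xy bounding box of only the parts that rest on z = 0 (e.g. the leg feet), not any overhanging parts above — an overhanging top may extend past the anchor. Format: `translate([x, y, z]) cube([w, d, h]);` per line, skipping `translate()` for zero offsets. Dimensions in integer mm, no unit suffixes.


translate([377, 279, 0]) cube([147, 121, 1254]);


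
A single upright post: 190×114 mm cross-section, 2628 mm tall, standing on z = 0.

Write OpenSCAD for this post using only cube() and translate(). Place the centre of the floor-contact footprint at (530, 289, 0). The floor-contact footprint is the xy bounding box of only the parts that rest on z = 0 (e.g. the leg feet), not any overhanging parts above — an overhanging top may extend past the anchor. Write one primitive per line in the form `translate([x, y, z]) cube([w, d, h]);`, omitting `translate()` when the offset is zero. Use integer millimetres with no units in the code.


translate([435, 232, 0]) cube([190, 114, 2628]);


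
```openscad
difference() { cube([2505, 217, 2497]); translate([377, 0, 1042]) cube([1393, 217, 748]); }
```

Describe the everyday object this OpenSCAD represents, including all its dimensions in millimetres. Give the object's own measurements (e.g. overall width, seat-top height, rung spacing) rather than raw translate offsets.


A wall 2505 mm long (x), 217 mm thick (y), 2497 mm tall, with a rectangular window opening cut through it. The opening is 1393 mm wide and 748 mm tall; its sill is at z = 1042 mm and its near (−x) edge is 377 mm from the wall's −x end. The opening passes through the full wall thickness.


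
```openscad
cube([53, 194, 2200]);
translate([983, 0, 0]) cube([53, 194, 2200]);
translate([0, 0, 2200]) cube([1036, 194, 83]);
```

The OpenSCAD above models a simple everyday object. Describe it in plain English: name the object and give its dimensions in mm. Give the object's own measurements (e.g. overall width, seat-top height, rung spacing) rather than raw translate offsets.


A door frame. The clear opening is 930 mm wide and 2200 mm high. Two 53 mm wide jambs, 194 mm deep, stand either side of the opening from the floor to the top of the opening. A 83 mm thick head sits across the top of both jambs, spanning the full outside width of the frame.


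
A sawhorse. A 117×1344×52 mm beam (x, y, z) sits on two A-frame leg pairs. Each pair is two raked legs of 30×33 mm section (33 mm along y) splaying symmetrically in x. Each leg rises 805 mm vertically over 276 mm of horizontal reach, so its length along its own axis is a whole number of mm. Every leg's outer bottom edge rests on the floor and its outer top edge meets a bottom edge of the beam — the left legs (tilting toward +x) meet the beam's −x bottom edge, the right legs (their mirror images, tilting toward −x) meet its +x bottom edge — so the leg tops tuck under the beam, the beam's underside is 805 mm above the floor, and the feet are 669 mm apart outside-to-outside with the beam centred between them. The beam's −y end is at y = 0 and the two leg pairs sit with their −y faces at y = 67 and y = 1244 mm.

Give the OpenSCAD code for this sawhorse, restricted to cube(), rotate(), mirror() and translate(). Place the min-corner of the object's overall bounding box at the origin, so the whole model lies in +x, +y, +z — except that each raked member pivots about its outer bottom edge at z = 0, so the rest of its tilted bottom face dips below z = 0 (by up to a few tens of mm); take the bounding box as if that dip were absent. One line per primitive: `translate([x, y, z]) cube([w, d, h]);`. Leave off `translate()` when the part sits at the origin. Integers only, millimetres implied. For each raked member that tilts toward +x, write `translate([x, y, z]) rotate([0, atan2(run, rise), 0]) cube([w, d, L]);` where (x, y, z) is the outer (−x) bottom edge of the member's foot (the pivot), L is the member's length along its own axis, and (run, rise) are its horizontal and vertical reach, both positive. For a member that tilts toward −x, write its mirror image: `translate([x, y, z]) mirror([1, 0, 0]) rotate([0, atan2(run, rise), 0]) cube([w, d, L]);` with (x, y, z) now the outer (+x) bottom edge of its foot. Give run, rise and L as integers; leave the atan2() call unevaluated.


// leg length = √(276² + 805²) = 851
// right-leg outer foot x = 2·276 + 117 = 669
// beam min-corner = (276, 0, 805)
translate([276, 0, 805]) cube([117, 1344, 52]);
translate([0, 67, 0]) rotate([0, atan2(276, 805), 0]) cube([30, 33, 851]);
translate([669, 67, 0]) mirror([1, 0, 0]) rotate([0, atan2(276, 805), 0]) cube([30, 33, 851]);
translate([0, 1244, 0]) rotate([0, atan2(276, 805), 0]) cube([30, 33, 851]);
translate([669, 1244, 0]) mirror([1, 0, 0]) rotate([0, atan2(276, 805), 0]) cube([30, 33, 851]);


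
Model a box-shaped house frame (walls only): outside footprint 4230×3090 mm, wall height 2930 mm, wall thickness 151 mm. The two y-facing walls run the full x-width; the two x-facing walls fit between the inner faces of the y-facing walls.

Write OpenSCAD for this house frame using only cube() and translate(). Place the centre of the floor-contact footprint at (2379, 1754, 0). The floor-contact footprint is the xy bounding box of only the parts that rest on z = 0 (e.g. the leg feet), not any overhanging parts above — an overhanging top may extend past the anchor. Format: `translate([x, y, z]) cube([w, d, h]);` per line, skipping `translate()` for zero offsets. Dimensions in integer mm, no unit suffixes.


translate([264, 209, 0]) cube([4230, 151, 2930]);
translate([264, 3148, 0]) cube([4230, 151, 2930]);
translate([264, 360, 0]) cube([151, 2788, 2930]);
translate([4343, 360, 0]) cube([151, 2788, 2930]);


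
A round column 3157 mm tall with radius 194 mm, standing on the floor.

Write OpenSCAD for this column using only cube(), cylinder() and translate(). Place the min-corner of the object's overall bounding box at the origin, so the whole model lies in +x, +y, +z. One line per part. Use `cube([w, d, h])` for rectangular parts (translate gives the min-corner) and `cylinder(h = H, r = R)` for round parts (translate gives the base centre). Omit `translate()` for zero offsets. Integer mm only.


translate([194, 194, 0]) cylinder(h = 3157, r = 194);


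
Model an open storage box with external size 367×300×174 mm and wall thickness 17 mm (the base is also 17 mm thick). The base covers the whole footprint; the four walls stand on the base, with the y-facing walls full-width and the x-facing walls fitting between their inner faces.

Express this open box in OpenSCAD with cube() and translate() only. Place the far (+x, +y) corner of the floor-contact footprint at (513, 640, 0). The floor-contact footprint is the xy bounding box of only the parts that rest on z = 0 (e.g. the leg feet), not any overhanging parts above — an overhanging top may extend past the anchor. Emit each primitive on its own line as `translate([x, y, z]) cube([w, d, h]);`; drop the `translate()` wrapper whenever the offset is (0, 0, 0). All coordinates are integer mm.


translate([146, 340, 0]) cube([367, 300, 17]);
translate([146, 340, 17]) cube([367, 17, 157]);
translate([146, 623, 17]) cube([367, 17, 157]);
translate([146, 357, 17]) cube([17, 266, 157]);
translate([496, 357, 17]) cube([17, 266, 157]);


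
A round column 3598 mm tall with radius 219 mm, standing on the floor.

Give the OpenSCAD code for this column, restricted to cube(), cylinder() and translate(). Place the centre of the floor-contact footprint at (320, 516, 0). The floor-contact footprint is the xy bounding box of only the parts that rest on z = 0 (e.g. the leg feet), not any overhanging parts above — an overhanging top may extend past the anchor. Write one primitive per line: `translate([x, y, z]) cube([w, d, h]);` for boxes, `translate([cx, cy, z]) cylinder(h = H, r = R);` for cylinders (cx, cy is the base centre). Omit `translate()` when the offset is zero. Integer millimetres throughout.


translate([320, 516, 0]) cylinder(h = 3598, r = 219);


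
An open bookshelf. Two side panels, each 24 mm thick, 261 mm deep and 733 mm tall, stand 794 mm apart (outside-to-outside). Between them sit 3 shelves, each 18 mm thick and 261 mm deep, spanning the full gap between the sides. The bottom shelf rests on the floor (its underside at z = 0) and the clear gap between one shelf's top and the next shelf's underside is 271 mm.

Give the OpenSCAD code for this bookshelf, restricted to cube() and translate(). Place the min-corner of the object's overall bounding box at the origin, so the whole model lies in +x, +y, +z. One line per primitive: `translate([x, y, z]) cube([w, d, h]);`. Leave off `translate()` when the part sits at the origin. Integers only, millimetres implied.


cube([24, 261, 733]);
translate([770, 0, 0]) cube([24, 261, 733]);
translate([24, 0, 0]) cube([746, 261, 18]);
translate([24, 0, 289]) cube([746, 261, 18]);
translate([24, 0, 578]) cube([746, 261, 18]);


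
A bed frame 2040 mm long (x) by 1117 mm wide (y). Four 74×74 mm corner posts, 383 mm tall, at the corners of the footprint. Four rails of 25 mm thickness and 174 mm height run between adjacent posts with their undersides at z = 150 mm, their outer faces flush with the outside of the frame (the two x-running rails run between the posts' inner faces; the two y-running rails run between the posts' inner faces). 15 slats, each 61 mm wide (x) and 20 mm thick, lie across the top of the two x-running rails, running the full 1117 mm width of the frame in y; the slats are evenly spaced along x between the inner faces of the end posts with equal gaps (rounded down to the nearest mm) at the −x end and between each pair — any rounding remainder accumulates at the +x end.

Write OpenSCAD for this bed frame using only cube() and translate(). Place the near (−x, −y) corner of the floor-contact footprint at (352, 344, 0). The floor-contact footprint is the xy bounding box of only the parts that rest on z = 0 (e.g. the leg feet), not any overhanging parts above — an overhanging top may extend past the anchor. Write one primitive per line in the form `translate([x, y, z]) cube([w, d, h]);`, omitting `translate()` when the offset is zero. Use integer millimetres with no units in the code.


translate([352, 344, 0]) cube([74, 74, 383]);
translate([352, 1387, 0]) cube([74, 74, 383]);
translate([2318, 344, 0]) cube([74, 74, 383]);
translate([2318, 1387, 0]) cube([74, 74, 383]);
translate([426, 344, 150]) cube([1892, 25, 174]);
translate([426, 1436, 150]) cube([1892, 25, 174]);
translate([352, 418, 150]) cube([25, 969, 174]);
translate([2367, 418, 150]) cube([25, 969, 174]);
translate([487, 344, 324]) cube([61, 1117, 20]);
translate([609, 344, 324]) cube([61, 1117, 20]);
translate([731, 344, 324]) cube([61, 1117, 20]);
translate([853, 344, 324]) cube([61, 1117, 20]);
translate([975, 344, 324]) cube([61, 1117, 20]);
translate([1097, 344, 324]) cube([61, 1117, 20]);
translate([1219, 344, 324]) cube([61, 1117, 20]);
translate([1341, 344, 324]) cube([61, 1117, 20]);
translate([1463, 344, 324]) cube([61, 1117, 20]);
translate([1585, 344, 324]) cube([61, 1117, 20]);
translate([1707, 344, 324]) cube([61, 1117, 20]);
translate([1829, 344, 324]) cube([61, 1117, 20]);
translate([1951, 344, 324]) cube([61, 1117, 20]);
translate([2073, 344, 324]) cube([61, 1117, 20]);
translate([2195, 344, 324]) cube([61, 1117, 20]);


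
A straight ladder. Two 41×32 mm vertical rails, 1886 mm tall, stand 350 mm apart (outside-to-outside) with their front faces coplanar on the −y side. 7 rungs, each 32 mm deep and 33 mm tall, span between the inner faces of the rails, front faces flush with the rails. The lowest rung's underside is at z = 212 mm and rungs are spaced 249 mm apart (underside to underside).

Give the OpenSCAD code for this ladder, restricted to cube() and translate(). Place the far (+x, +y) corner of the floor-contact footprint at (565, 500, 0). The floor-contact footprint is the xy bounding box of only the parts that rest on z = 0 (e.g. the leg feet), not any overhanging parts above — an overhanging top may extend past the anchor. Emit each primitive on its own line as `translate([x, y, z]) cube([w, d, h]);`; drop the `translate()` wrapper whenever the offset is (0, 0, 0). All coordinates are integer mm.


translate([215, 468, 0]) cube([41, 32, 1886]);
translate([524, 468, 0]) cube([41, 32, 1886]);
translate([256, 468, 212]) cube([268, 32, 33]);
translate([256, 468, 461]) cube([268, 32, 33]);
translate([256, 468, 710]) cube([268, 32, 33]);
translate([256, 468, 959]) cube([268, 32, 33]);
translate([256, 468, 1208]) cube([268, 32, 33]);
translate([256, 468, 1457]) cube([268, 32, 33]);
translate([256, 468, 1706]) cube([268, 32, 33]);


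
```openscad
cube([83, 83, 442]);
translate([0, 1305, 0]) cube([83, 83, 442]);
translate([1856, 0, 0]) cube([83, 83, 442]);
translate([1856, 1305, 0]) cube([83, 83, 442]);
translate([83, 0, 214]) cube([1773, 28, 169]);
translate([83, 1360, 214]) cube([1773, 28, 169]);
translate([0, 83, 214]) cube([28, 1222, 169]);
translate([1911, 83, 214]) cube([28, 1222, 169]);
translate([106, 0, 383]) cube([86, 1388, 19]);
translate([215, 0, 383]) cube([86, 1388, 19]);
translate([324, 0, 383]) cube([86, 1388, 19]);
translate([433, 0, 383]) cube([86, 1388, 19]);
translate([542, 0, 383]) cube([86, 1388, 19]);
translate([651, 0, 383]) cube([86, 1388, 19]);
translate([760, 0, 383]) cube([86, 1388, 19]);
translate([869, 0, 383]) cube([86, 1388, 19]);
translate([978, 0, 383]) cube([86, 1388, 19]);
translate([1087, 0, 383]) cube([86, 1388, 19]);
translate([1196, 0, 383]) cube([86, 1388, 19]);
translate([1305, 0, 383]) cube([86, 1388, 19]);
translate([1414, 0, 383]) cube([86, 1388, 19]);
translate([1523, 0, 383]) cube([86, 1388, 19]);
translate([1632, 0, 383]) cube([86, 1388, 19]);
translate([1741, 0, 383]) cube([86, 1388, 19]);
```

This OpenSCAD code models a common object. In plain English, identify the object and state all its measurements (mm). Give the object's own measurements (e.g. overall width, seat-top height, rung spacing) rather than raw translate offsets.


A bed frame 1939 mm long (x) by 1388 mm wide (y). Four 83×83 mm corner posts, 442 mm tall, at the corners of the footprint. Four rails of 28 mm thickness and 169 mm height run between adjacent posts with their undersides at z = 214 mm, their outer faces flush with the outside of the frame (the two x-running rails run between the posts' inner faces; the two y-running rails run between the posts' inner faces). 16 slats, each 86 mm wide (x) and 19 mm thick, lie across the top of the two x-running rails, running the full 1388 mm width of the frame in y; along x they sit between the end posts with a 23 mm gap after the −x posts and between neighbouring slats, leaving 29 mm before the +x posts.


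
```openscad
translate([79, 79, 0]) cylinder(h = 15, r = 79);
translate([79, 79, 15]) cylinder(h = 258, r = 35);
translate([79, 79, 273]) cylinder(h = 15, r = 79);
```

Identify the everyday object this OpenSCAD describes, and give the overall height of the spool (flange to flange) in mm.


A spool. The overall height is 288 mm.

Three coaxial cylinders, large–small–large — a spool. Two 15 mm flanges and a 258 mm core give 15 + 258 + 15 = 288 mm.


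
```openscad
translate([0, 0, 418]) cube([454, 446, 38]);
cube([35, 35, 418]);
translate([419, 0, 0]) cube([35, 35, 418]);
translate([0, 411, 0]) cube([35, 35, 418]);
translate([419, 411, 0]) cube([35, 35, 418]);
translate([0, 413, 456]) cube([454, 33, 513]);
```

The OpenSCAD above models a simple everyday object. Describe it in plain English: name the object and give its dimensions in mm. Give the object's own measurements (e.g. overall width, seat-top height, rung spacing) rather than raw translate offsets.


A chair. The seat is a 454×446×38 mm slab with its top at z = 456 mm, on four 35×35 mm corner legs (flush with the seat edges, standing on z = 0). A flat backrest 33 mm thick, 513 mm tall, spans the full seat width and rises from the seat top along its +y edge, rear face flush with the rear of the seat.


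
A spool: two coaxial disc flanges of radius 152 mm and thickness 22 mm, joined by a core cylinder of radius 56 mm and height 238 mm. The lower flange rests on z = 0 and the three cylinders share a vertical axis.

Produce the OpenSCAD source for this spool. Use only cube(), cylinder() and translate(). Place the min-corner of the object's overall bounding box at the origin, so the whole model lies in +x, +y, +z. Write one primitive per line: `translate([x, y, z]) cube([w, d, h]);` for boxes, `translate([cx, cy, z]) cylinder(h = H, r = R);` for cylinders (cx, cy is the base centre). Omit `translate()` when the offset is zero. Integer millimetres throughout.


translate([152, 152, 0]) cylinder(h = 22, r = 152);
translate([152, 152, 22]) cylinder(h = 238, r = 56);
translate([152, 152, 260]) cylinder(h = 22, r = 152);


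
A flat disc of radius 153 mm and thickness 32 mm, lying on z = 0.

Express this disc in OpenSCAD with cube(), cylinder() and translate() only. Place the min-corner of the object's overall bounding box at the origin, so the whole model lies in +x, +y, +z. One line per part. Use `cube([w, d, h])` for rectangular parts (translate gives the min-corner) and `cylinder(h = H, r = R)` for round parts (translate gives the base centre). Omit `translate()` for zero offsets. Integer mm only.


translate([153, 153, 0]) cylinder(h = 32, r = 153);


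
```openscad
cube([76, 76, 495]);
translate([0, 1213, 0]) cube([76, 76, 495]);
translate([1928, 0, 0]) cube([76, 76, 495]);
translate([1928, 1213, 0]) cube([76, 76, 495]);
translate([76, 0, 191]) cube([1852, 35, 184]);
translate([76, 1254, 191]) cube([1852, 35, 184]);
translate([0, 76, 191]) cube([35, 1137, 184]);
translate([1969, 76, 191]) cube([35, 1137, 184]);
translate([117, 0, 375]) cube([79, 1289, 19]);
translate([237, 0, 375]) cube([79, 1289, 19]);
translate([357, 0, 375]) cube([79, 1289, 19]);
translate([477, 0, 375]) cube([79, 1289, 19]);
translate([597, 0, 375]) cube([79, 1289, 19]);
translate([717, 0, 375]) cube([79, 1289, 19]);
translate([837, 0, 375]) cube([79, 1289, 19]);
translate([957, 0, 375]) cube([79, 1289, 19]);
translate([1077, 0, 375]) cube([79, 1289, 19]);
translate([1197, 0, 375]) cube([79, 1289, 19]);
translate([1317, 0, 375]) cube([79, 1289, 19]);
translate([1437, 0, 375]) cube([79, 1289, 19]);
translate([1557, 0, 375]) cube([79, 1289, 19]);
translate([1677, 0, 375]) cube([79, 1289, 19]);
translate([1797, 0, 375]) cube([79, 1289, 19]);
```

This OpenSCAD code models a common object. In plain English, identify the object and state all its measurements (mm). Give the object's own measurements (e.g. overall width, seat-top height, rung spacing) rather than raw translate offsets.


A bed frame 2004 mm long (x) by 1289 mm wide (y). Four 76×76 mm corner posts, 495 mm tall, at the corners of the footprint. Four rails of 35 mm thickness and 184 mm height run between adjacent posts with their undersides at z = 191 mm, their outer faces flush with the outside of the frame (the two x-running rails run between the posts' inner faces; the two y-running rails run between the posts' inner faces). 15 slats, each 79 mm wide (x) and 19 mm thick, lie across the top of the two x-running rails, running the full 1289 mm width of the frame in y; along x they sit between the end posts with a 41 mm gap after the −x posts and between neighbouring slats, leaving 52 mm before the +x posts.
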